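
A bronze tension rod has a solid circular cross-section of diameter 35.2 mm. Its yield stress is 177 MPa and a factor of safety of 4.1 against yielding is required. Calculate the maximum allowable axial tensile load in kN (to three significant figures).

F_allow = 42.0 kN

σ_allow = 177/4.1 = 43.17 MPa.
A = πd²/4 = π×35.2²/4 = 973.1 mm².
F_allow = σ_allow × A = 43.17×973.1 = 42010 N.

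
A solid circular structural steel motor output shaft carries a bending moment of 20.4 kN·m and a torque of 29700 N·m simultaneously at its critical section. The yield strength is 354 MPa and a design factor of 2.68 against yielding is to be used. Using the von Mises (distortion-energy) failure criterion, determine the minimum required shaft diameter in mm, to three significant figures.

σ_allow = σ_y/n = 354/2.68 = 132.1 MPa.
For a solid shaft σ_b = 32M/(πd³) and τ = 16T/(πd³), so the von Mises stress is σ' = (16/πd³)·√(4M²+3T²).
√(4M²+3T²) = √(4×(2.040×10^7)² + 3×(2.970×10^7)²) = 6.566×10^7 N·mm.
d³ = 16×6.566×10^7/(π×132.1) = 2.532×10^6 mm³.
d = 136.3 mm.

d = 136 mm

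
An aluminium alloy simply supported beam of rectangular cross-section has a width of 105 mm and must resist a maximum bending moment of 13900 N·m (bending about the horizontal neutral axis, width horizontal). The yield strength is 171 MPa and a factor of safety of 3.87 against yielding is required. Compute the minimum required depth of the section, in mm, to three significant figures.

σ_allow = 171/3.87 = 44.19 MPa.
For a rectangular section σ = 6M/(bh²), so h² = 6M/(b σ_allow) = 6×1.3900×10^7/(105×44.19) = 17980 mm².
h = 134.1 mm.

h = 134 mm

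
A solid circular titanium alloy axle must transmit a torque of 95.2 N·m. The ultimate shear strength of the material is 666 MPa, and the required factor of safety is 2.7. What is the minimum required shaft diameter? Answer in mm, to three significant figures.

d = 12.5 mm

Allowable shear stress τ_allow = 666/2.7 = 246.7 MPa.
For a solid shaft τ = 16T/(πd³), so d³ = 16T/(π τ_allow) = 16×95200/(π×246.7) = 1966 mm³.
d = (1966)^(1/3) = 12.53 mm.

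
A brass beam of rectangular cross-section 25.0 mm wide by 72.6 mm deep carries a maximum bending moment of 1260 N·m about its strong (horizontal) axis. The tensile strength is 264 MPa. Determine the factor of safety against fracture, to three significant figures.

n = 4.60

Section modulus S = bh²/6 = 25.0×72.6²/6 = 21960 mm³.
σ = M/S = 1260000/21960 = 57.37 MPa.
n = 264/57.37 = 4.601.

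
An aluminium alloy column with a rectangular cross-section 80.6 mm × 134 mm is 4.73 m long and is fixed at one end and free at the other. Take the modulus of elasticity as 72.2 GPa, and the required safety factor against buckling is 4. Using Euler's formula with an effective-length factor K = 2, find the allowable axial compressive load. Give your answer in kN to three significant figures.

Buckling occurs about the weak axis: I_min = h·b³/12 = 134×80.6³/12 = 5.847×10^6 mm⁴ (b = 80.6 mm is the smaller dimension).
Effective length L_e = KL = 2×4.73 m = 9460 mm.
Euler critical load P_cr = π²EI/L_e² = π²×72200×5.847×10^6/9460² = 46560 N.
P_allow = P_cr/n = 46560/4 = 11640 N.

P_allow = 11.6 kN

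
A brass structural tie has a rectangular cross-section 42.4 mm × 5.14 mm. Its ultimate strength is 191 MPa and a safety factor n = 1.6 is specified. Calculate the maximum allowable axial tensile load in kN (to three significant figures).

σ_allow = 191/1.6 = 119.4 MPa.
A = 42.4×5.14 = 217.9 mm².
F_allow = σ_allow × A = 119.4×217.9 = 26020 N.

F_allow = 26.0 kN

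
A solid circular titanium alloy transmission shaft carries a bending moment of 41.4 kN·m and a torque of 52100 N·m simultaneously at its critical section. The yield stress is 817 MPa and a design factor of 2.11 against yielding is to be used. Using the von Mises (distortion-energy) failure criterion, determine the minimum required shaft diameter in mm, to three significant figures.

σ_allow = σ_y/n = 817/2.11 = 387.2 MPa.
For a solid shaft σ_b = 32M/(πd³) and τ = 16T/(πd³), so the von Mises stress is σ' = (16/πd³)·√(4M²+3T²).
√(4M²+3T²) = √(4×(4.140×10^7)² + 3×(5.210×10^7)²) = 1.225×10^8 N·mm.
d³ = 16×1.225×10^8/(π×387.2) = 1.611×10^6 mm³.
d = 117.2 mm.

d = 117 mm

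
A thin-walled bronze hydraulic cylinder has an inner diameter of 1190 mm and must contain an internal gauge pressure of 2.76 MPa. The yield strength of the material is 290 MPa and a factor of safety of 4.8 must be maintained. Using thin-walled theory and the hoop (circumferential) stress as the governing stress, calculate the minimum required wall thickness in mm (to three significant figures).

t = 27.2 mm

σ_allow = 290/4.8 = 60.42 MPa.
Hoop stress σ_h = pD/(2t), so t = pD/(2σ_allow) = 2.76×1190/(2×60.42) = 27.18 mm.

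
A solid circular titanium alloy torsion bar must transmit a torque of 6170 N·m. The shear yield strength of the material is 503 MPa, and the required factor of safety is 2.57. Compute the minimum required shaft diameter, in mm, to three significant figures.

Allowable shear stress τ_allow = 503/2.57 = 195.7 MPa.
For a solid shaft τ = 16T/(πd³), so d³ = 16T/(π τ_allow) = 16×6170000/(π×195.7) = 160600 mm³.
d = (160600)^(1/3) = 54.35 mm.

d = 54.4 mm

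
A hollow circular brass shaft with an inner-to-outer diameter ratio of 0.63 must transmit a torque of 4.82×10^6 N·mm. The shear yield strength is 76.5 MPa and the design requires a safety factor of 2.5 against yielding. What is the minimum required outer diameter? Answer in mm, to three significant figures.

τ_allow = 76.5/2.5 = 30.60 MPa.
For a hollow shaft τ = 16T/[πd_o³(1−k⁴)] with k = 0.63, so 1−k⁴ = 0.8425.
d_o³ = 16T/[π τ_allow (1−k⁴)] = 16×4820000/(π×30.60×0.8425) = 952200 mm³.
d_o = 98.38 mm.

d_o = 98.4 mm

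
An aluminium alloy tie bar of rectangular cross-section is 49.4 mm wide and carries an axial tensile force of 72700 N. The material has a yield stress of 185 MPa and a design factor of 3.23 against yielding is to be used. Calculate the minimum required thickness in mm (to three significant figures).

t = 25.7 mm

σ_allow = 185/3.23 = 57.28 MPa.
Required area A = F/σ_allow = 72700/57.28 = 1269 mm².
t = A/w = 1269/49.4 = 25.69 mm.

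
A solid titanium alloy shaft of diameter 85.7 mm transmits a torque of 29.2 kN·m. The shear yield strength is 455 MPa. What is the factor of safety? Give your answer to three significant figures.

τ = 16T/(πd³) = 16×2.9200×10^7/(π×85.7³) = 236.3 MPa.
n = τ_limit/τ = 455/236.3 = 1.926.

n = 1.93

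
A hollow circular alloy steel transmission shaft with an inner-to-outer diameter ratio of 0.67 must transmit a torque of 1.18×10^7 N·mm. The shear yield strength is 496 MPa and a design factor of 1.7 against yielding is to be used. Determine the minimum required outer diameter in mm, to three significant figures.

τ_allow = 496/1.7 = 291.8 MPa.
For a hollow shaft τ = 16T/[πd_o³(1−k⁴)] with k = 0.67, so 1−k⁴ = 0.7985.
d_o³ = 16T/[π τ_allow (1−k⁴)] = 16×1.1800×10^7/(π×291.8×0.7985) = 258000 mm³.
d_o = 63.66 mm.

d_o = 63.7 mm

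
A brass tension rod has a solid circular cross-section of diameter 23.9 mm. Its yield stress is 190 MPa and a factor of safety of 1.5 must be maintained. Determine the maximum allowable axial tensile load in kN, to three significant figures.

σ_allow = 190/1.5 = 126.7 MPa.
A = πd²/4 = π×23.9²/4 = 448.6 mm².
F_allow = σ_allow × A = 126.7×448.6 = 56830 N.

F_allow = 56.8 kN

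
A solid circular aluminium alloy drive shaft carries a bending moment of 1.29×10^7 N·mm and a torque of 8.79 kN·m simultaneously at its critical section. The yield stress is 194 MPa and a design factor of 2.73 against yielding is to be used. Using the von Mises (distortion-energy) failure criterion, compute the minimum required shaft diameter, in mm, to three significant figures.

d = 129 mm

σ_allow = σ_y/n = 194/2.73 = 71.06 MPa.
For a solid shaft σ_b = 32M/(πd³) and τ = 16T/(πd³), so the von Mises stress is σ' = (16/πd³)·√(4M²+3T²).
√(4M²+3T²) = √(4×(1.290×10^7)² + 3×(8.790×10^6)²) = 2.996×10^7 N·mm.
d³ = 16×2.996×10^7/(π×71.06) = 2.147×10^6 mm³.
d = 129.0 mm.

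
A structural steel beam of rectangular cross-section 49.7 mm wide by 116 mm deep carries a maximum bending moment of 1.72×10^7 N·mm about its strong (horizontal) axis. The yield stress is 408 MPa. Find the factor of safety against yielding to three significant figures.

n = 2.64

Section modulus S = bh²/6 = 49.7×116²/6 = 111500 mm³.
σ = M/S = 1.7200×10^7/111500 = 154.3 MPa.
n = 408/154.3 = 2.644.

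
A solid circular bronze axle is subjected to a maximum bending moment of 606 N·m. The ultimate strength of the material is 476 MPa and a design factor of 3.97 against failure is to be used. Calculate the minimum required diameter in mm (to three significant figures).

σ_allow = 476/3.97 = 119.9 MPa.
For a solid circular section σ = 32M/(πd³), so d³ = 32M/(π σ_allow) = 32×606000/(π×119.9) = 51480 mm³.
d = 37.20 mm.

d = 37.2 mm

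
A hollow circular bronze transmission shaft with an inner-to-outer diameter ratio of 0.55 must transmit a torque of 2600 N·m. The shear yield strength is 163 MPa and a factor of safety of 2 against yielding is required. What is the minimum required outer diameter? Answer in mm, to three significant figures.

τ_allow = 163/2 = 81.50 MPa.
For a hollow shaft τ = 16T/[πd_o³(1−k⁴)] with k = 0.55, so 1−k⁴ = 0.9085.
d_o³ = 16T/[π τ_allow (1−k⁴)] = 16×2600000/(π×81.50×0.9085) = 178800 mm³.
d_o = 56.34 mm.

d_o = 56.3 mm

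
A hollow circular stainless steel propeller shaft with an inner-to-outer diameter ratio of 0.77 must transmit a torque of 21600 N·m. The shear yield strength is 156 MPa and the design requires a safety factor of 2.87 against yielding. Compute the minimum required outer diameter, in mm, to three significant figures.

τ_allow = 156/2.87 = 54.36 MPa.
For a hollow shaft τ = 16T/[πd_o³(1−k⁴)] with k = 0.77, so 1−k⁴ = 0.6485.
d_o³ = 16T/[π τ_allow (1−k⁴)] = 16×2.1600×10^7/(π×54.36×0.6485) = 3.121×10^6 mm³.
d_o = 146.1 mm.

d_o = 146 mm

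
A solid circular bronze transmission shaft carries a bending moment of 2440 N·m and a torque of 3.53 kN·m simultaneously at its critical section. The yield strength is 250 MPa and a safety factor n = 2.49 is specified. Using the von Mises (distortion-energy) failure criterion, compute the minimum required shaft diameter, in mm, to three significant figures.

d = 73.5 mm

σ_allow = σ_y/n = 250/2.49 = 100.4 MPa.
For a solid shaft σ_b = 32M/(πd³) and τ = 16T/(πd³), so the von Mises stress is σ' = (16/πd³)·√(4M²+3T²).
√(4M²+3T²) = √(4×(2.440×10^6)² + 3×(3.530×10^6)²) = 7.823×10^6 N·mm.
d³ = 16×7.823×10^6/(π×100.4) = 396800 mm³.
d = 73.48 mm.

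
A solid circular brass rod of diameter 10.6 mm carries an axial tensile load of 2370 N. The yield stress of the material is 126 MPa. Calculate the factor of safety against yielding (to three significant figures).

n = 4.69

A = πd²/4 = 88.25 mm².
σ = F/A = 2370.0/88.25 = 26.86 MPa.
n = 126/26.86 = 4.692.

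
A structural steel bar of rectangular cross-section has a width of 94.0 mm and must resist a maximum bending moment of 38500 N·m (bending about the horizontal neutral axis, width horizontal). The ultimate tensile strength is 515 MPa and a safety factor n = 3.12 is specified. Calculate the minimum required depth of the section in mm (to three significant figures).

h = 122 mm

σ_allow = 515/3.12 = 165.1 MPa.
For a rectangular section σ = 6M/(bh²), so h² = 6M/(b σ_allow) = 6×3.8500×10^7/(94.0×165.1) = 14890 mm².
h = 122.0 mm.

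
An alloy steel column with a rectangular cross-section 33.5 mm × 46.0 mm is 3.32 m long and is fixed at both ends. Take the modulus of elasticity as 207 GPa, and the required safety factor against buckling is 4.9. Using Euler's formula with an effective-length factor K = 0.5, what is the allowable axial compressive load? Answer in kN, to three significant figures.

Buckling occurs about the weak axis: I_min = h·b³/12 = 46.0×33.5³/12 = 144100 mm⁴ (b = 33.5 mm is the smaller dimension).
Effective length L_e = KL = 0.5×3.32 m = 1660 mm.
Euler critical load P_cr = π²EI/L_e² = π²×207000×144100/1660² = 106800 N.
P_allow = P_cr/n = 106800/4.9 = 21810 N.

P_allow = 21.8 kN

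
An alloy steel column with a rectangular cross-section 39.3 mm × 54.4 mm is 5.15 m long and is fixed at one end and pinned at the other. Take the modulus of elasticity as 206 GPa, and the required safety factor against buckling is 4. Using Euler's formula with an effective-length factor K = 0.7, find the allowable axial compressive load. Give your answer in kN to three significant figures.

Buckling occurs about the weak axis: I_min = h·b³/12 = 54.4×39.3³/12 = 275200 mm⁴ (b = 39.3 mm is the smaller dimension).
Effective length L_e = KL = 0.7×5.15 m = 3605 mm.
Euler critical load P_cr = π²EI/L_e² = π²×206000×275200/3605² = 43050 N.
P_allow = P_cr/n = 43050/4 = 10760 N.

P_allow = 10.8 kN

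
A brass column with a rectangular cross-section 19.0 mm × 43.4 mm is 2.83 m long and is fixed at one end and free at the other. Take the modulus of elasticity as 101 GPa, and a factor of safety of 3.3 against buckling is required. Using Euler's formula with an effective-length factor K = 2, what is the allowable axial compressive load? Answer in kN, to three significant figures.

P_allow = 0.234 kN

Buckling occurs about the weak axis: I_min = h·b³/12 = 43.4×19.0³/12 = 24810 mm⁴ (b = 19.0 mm is the smaller dimension).
Effective length L_e = KL = 2×2.83 m = 5660 mm.
Euler critical load P_cr = π²EI/L_e² = π²×101000×24810/5660² = 771.9 N.
P_allow = P_cr/n = 771.9/3.3 = 233.9 N.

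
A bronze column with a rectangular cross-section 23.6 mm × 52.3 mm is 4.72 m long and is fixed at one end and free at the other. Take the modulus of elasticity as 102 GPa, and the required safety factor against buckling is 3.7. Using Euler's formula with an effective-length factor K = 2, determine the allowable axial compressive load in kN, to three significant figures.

Buckling occurs about the weak axis: I_min = h·b³/12 = 52.3×23.6³/12 = 57290 mm⁴ (b = 23.6 mm is the smaller dimension).
Effective length L_e = KL = 2×4.72 m = 9440 mm.
Euler critical load P_cr = π²EI/L_e² = π²×102000×57290/9440² = 647.2 N.
P_allow = P_cr/n = 647.2/3.7 = 174.9 N.

P_allow = 0.175 kN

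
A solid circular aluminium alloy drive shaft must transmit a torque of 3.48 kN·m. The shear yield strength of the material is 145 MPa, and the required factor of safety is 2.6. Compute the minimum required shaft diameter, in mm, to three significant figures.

d = 68.2 mm

Allowable shear stress τ_allow = 145/2.6 = 55.77 MPa.
For a solid shaft τ = 16T/(πd³), so d³ = 16T/(π τ_allow) = 16×3480000/(π×55.77) = 317800 mm³.
d = (317800)^(1/3) = 68.24 mm.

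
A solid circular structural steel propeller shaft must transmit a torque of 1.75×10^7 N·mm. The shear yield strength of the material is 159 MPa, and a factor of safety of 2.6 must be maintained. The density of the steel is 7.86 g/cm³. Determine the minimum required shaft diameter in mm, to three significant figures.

d = 113 mm

Allowable shear stress τ_allow = 159/2.6 = 61.15 MPa.
For a solid shaft τ = 16T/(πd³), so d³ = 16T/(π τ_allow) = 16×1.7500×10^7/(π×61.15) = 1.457×10^6 mm³.
d = (1.457×10^6)^(1/3) = 113.4 mm.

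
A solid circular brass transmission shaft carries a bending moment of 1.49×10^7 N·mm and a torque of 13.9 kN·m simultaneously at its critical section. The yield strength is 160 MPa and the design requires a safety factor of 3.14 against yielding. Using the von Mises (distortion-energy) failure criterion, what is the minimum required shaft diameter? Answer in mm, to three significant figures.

σ_allow = σ_y/n = 160/3.14 = 50.96 MPa.
For a solid shaft σ_b = 32M/(πd³) and τ = 16T/(πd³), so the von Mises stress is σ' = (16/πd³)·√(4M²+3T²).
√(4M²+3T²) = √(4×(1.490×10^7)² + 3×(1.390×10^7)²) = 3.831×10^7 N·mm.
d³ = 16×3.831×10^7/(π×50.96) = 3.829×10^6 mm³.
d = 156.4 mm.

d = 156 mm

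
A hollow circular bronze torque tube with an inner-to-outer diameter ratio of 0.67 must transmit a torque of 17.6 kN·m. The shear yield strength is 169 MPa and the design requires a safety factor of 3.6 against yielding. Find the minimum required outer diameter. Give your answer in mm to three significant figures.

d_o = 134 mm

τ_allow = 169/3.6 = 46.94 MPa.
For a hollow shaft τ = 16T/[πd_o³(1−k⁴)] with k = 0.67, so 1−k⁴ = 0.7985.
d_o³ = 16T/[π τ_allow (1−k⁴)] = 16×1.7600×10^7/(π×46.94×0.7985) = 2.391×10^6 mm³.
d_o = 133.7 mm.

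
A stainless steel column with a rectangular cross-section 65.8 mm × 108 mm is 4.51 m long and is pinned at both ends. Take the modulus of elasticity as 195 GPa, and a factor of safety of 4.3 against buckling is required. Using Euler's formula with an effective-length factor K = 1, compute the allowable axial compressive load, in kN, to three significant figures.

Buckling occurs about the weak axis: I_min = h·b³/12 = 108×65.8³/12 = 2.564×10^6 mm⁴ (b = 65.8 mm is the smaller dimension).
Effective length L_e = KL = 1×4.51 m = 4510 mm.
Euler critical load P_cr = π²EI/L_e² = π²×195000×2.564×10^6/4510² = 242600 N.
P_allow = P_cr/n = 242600/4.3 = 56420 N.

P_allow = 56.4 kN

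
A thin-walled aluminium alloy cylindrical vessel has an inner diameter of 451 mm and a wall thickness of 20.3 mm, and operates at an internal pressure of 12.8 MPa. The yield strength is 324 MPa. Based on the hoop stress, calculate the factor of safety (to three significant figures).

σ_h = pD/(2t) = 12.8×451/(2×20.3) = 142.2 MPa.
n = 324/142.2 = 2.279.

n = 2.28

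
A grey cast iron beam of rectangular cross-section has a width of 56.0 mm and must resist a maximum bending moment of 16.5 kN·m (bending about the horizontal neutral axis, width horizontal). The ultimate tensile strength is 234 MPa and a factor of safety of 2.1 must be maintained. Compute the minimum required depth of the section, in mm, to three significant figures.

h = 126 mm

σ_allow = 234/2.1 = 111.4 MPa.
For a rectangular section σ = 6M/(bh²), so h² = 6M/(b σ_allow) = 6×1.6500×10^7/(56.0×111.4) = 15870 mm².
h = 126.0 mm.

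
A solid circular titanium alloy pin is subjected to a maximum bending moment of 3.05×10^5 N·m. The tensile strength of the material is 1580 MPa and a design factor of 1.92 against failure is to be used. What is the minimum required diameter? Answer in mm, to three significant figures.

σ_allow = 1580/1.92 = 822.9 MPa.
For a solid circular section σ = 32M/(πd³), so d³ = 32M/(π σ_allow) = 32×3.0500×10^8/(π×822.9) = 3.775×10^6 mm³.
d = 155.7 mm.

d = 156 mm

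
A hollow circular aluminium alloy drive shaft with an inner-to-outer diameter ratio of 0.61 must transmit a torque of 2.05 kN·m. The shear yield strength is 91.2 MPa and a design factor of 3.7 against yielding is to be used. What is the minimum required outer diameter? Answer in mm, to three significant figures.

τ_allow = 91.2/3.7 = 24.65 MPa.
For a hollow shaft τ = 16T/[πd_o³(1−k⁴)] with k = 0.61, so 1−k⁴ = 0.8615.
d_o³ = 16T/[π τ_allow (1−k⁴)] = 16×2050000/(π×24.65×0.8615) = 491600 mm³.
d_o = 78.93 mm.

d_o = 78.9 mm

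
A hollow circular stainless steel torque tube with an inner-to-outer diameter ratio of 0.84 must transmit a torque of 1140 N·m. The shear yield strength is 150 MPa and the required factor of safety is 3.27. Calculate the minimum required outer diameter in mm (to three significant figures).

d_o = 63.2 mm

τ_allow = 150/3.27 = 45.87 MPa.
For a hollow shaft τ = 16T/[πd_o³(1−k⁴)] with k = 0.84, so 1−k⁴ = 0.5021.
d_o³ = 16T/[π τ_allow (1−k⁴)] = 16×1140000/(π×45.87×0.5021) = 252100 mm³.
d_o = 63.17 mm.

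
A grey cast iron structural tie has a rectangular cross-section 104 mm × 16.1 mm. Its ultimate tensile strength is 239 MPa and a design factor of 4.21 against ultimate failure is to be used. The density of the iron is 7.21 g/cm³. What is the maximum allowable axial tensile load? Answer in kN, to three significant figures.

F_allow = 95.1 kN

σ_allow = 239/4.21 = 56.77 MPa.
A = 104×16.1 = 1674 mm².
F_allow = σ_allow × A = 56.77×1674 = 95060 N.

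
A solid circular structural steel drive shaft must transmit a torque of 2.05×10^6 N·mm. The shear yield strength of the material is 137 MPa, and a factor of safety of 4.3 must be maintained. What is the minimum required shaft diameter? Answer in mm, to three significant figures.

Allowable shear stress τ_allow = 137/4.3 = 31.86 MPa.
For a solid shaft τ = 16T/(πd³), so d³ = 16T/(π τ_allow) = 16×2050000/(π×31.86) = 327700 mm³.
d = (327700)^(1/3) = 68.94 mm.

d = 68.9 mm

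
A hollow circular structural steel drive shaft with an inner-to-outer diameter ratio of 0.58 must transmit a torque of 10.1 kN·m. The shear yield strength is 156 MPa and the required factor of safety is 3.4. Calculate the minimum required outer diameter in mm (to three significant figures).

d_o = 108 mm

τ_allow = 156/3.4 = 45.88 MPa.
For a hollow shaft τ = 16T/[πd_o³(1−k⁴)] with k = 0.58, so 1−k⁴ = 0.8868.
d_o³ = 16T/[π τ_allow (1−k⁴)] = 16×1.0100×10^7/(π×45.88×0.8868) = 1.264×10^6 mm³.
d_o = 108.1 mm.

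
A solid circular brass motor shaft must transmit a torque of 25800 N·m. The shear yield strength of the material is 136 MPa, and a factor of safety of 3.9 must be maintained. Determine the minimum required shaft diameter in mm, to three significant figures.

d = 156 mm

Allowable shear stress τ_allow = 136/3.9 = 34.87 MPa.
For a solid shaft τ = 16T/(πd³), so d³ = 16T/(π τ_allow) = 16×2.5800×10^7/(π×34.87) = 3.768×10^6 mm³.
d = (3.768×10^6)^(1/3) = 155.6 mm.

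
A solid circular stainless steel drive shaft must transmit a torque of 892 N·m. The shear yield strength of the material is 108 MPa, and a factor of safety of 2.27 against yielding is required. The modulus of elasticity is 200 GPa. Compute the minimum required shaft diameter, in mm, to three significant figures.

d = 45.7 mm

Allowable shear stress τ_allow = 108/2.27 = 47.58 MPa.
For a solid shaft τ = 16T/(πd³), so d³ = 16T/(π τ_allow) = 16×892000/(π×47.58) = 95490 mm³.
d = (95490)^(1/3) = 45.71 mm.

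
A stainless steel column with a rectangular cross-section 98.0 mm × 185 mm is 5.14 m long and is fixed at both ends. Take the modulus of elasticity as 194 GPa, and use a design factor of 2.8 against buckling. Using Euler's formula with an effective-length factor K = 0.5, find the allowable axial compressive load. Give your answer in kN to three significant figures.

Buckling occurs about the weak axis: I_min = h·b³/12 = 185×98.0³/12 = 1.451×10^7 mm⁴ (b = 98.0 mm is the smaller dimension).
Effective length L_e = KL = 0.5×5.14 m = 2570 mm.
Euler critical load P_cr = π²EI/L_e² = π²×194000×1.451×10^7/2570² = 4.206×10^6 N.
P_allow = P_cr/n = 4.206×10^6/2.8 = 1.502×10^6 N.

P_allow = 1500 kN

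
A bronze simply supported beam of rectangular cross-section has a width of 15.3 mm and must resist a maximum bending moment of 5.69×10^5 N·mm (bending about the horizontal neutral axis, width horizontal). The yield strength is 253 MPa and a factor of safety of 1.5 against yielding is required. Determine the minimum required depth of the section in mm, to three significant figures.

σ_allow = 253/1.5 = 168.7 MPa.
For a rectangular section σ = 6M/(bh²), so h² = 6M/(b σ_allow) = 6×569000/(15.3×168.7) = 1323 mm².
h = 36.37 mm.

h = 36.4 mm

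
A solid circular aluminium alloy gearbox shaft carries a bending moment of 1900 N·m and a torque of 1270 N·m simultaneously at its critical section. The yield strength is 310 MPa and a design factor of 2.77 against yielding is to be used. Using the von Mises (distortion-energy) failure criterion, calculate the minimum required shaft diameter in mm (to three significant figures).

d = 58.5 mm

σ_allow = σ_y/n = 310/2.77 = 111.9 MPa.
For a solid shaft σ_b = 32M/(πd³) and τ = 16T/(πd³), so the von Mises stress is σ' = (16/πd³)·√(4M²+3T²).
√(4M²+3T²) = √(4×(1.900×10^6)² + 3×(1.270×10^6)²) = 4.391×10^6 N·mm.
d³ = 16×4.391×10^6/(π×111.9) = 199800 mm³.
d = 58.46 mm.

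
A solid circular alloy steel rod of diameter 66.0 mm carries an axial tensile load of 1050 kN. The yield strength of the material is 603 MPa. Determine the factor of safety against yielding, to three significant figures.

A = πd²/4 = 3421 mm².
σ = F/A = 1050000/3421 = 306.9 MPa.
n = 603/306.9 = 1.965.

n = 1.96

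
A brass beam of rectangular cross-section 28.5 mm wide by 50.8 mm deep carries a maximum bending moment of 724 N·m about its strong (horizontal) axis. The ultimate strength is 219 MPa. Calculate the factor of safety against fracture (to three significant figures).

n = 3.71

Section modulus S = bh²/6 = 28.5×50.8²/6 = 12260 mm³.
σ = M/S = 724000/12260 = 59.06 MPa.
n = 219/59.06 = 3.708.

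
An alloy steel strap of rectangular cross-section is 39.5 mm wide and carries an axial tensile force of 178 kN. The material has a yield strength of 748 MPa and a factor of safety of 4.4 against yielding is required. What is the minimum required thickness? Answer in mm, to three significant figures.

σ_allow = 748/4.4 = 170.0 MPa.
Required area A = F/σ_allow = 178000/170.0 = 1047 mm².
t = A/w = 1047/39.5 = 26.51 mm.

t = 26.5 mm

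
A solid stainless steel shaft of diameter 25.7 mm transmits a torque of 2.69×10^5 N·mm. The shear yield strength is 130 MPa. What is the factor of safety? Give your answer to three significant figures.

n = 1.61

τ = 16T/(πd³) = 16×269000/(π×25.7³) = 80.71 MPa.
n = τ_limit/τ = 130/80.71 = 1.611.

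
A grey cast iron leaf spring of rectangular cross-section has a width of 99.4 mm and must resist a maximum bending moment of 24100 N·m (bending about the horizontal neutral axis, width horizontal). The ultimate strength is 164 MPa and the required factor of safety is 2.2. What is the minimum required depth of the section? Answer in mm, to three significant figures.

σ_allow = 164/2.2 = 74.55 MPa.
For a rectangular section σ = 6M/(bh²), so h² = 6M/(b σ_allow) = 6×2.4100×10^7/(99.4×74.55) = 19510 mm².
h = 139.7 mm.

h = 140 mm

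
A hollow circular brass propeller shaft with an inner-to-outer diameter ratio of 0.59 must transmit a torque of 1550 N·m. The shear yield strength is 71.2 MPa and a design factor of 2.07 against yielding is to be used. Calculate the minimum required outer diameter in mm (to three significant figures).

d_o = 63.9 mm

τ_allow = 71.2/2.07 = 34.40 MPa.
For a hollow shaft τ = 16T/[πd_o³(1−k⁴)] with k = 0.59, so 1−k⁴ = 0.8788.
d_o³ = 16T/[π τ_allow (1−k⁴)] = 16×1550000/(π×34.40×0.8788) = 261100 mm³.
d_o = 63.92 mm.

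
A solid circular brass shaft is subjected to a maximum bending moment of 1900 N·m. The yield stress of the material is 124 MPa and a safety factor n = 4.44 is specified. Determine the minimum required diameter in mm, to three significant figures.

σ_allow = 124/4.44 = 27.93 MPa.
For a solid circular section σ = 32M/(πd³), so d³ = 32M/(π σ_allow) = 32×1900000/(π×27.93) = 693000 mm³.
d = 88.49 mm.

d = 88.5 mm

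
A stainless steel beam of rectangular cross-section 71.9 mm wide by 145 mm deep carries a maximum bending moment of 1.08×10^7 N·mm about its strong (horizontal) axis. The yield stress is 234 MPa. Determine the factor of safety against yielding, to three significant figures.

n = 5.46

Section modulus S = bh²/6 = 71.9×145²/6 = 251900 mm³.
σ = M/S = 1.0800×10^7/251900 = 42.87 MPa.
n = 234/42.87 = 5.459.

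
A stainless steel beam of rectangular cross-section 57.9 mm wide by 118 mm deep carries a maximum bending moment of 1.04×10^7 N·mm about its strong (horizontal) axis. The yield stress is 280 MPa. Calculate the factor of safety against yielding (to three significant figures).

n = 3.62

Section modulus S = bh²/6 = 57.9×118²/6 = 134400 mm³.
σ = M/S = 1.0400×10^7/134400 = 77.40 MPa.
n = 280/77.40 = 3.618.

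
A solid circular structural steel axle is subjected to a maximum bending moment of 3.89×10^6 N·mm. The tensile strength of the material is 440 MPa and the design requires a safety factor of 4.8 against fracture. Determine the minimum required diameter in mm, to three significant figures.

d = 75.6 mm

σ_allow = 440/4.8 = 91.67 MPa.
For a solid circular section σ = 32M/(πd³), so d³ = 32M/(π σ_allow) = 32×3890000/(π×91.67) = 432300 mm³.
d = 75.61 mm.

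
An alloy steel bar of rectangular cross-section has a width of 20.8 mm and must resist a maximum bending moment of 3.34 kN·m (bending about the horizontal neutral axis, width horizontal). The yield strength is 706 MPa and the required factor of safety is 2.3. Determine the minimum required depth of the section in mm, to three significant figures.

σ_allow = 706/2.3 = 307.0 MPa.
For a rectangular section σ = 6M/(bh²), so h² = 6M/(b σ_allow) = 6×3340000/(20.8×307.0) = 3139 mm².
h = 56.02 mm.

h = 56.0 mm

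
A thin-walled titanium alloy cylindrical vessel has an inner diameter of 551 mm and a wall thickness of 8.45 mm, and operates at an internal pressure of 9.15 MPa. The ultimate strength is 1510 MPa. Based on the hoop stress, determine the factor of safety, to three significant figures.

σ_h = pD/(2t) = 9.15×551/(2×8.45) = 298.3 MPa.
n = 1510/298.3 = 5.062.

n = 5.06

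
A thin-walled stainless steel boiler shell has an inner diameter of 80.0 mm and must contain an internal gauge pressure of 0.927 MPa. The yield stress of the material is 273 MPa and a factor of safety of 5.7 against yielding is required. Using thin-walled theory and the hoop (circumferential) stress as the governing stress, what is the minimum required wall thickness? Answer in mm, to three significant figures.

t = 0.774 mm

σ_allow = 273/5.7 = 47.89 MPa.
Hoop stress σ_h = pD/(2t), so t = pD/(2σ_allow) = 0.927×80.0/(2×47.89) = 0.7742 mm.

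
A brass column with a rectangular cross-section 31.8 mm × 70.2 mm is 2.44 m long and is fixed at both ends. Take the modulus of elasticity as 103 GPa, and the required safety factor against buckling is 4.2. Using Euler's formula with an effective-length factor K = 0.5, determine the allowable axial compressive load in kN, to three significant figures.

Buckling occurs about the weak axis: I_min = h·b³/12 = 70.2×31.8³/12 = 188100 mm⁴ (b = 31.8 mm is the smaller dimension).
Effective length L_e = KL = 0.5×2.44 m = 1220 mm.
Euler critical load P_cr = π²EI/L_e² = π²×103000×188100/1220² = 128500 N.
P_allow = P_cr/n = 128500/4.2 = 30590 N.

P_allow = 30.6 kN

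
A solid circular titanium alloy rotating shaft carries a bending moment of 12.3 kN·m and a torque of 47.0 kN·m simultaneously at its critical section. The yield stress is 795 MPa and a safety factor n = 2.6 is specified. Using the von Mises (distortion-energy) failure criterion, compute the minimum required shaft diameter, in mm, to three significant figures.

d = 112 mm

σ_allow = σ_y/n = 795/2.6 = 305.8 MPa.
For a solid shaft σ_b = 32M/(πd³) and τ = 16T/(πd³), so the von Mises stress is σ' = (16/πd³)·√(4M²+3T²).
√(4M²+3T²) = √(4×(1.230×10^7)² + 3×(4.700×10^7)²) = 8.504×10^7 N·mm.
d³ = 16×8.504×10^7/(π×305.8) = 1.416×10^6 mm³.
d = 112.3 mm.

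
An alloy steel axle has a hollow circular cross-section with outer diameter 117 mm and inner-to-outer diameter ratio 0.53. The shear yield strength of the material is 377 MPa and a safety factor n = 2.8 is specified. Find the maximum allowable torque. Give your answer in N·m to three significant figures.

τ_allow = 377/2.8 = 134.6 MPa.
For a hollow shaft T_allow = τ_allow·πd_o³(1−k⁴)/16 with 1−k⁴ = 0.9211, so πd_o³(1−k⁴)/16 = 289700 mm³.
T_allow = 134.6×289700 = 3.900×10^7 N·mm = 39000 N·m.

T_allow = 39000 N·m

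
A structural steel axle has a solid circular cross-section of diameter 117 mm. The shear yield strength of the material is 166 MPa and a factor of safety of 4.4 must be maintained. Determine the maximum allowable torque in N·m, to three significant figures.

T_allow = 11900 N·m

τ_allow = 166/4.4 = 37.73 MPa.
For a solid shaft T_allow = τ_allow·πd³/16; πd³/16 = π×117³/16 = 314500 mm³.
T_allow = 37.73×314500 = 1.186×10^7 N·mm = 11860 N·m.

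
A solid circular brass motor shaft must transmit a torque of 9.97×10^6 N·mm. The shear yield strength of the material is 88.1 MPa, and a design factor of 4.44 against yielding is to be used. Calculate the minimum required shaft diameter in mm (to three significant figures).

d = 137 mm

Allowable shear stress τ_allow = 88.1/4.44 = 19.84 MPa.
For a solid shaft τ = 16T/(πd³), so d³ = 16T/(π τ_allow) = 16×9970000/(π×19.84) = 2.559×10^6 mm³.
d = (2.559×10^6)^(1/3) = 136.8 mm.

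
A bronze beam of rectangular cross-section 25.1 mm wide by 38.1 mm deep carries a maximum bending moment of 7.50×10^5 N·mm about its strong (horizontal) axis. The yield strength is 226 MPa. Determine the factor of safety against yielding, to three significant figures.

Section modulus S = bh²/6 = 25.1×38.1²/6 = 6073 mm³.
σ = M/S = 750000/6073 = 123.5 MPa.
n = 226/123.5 = 1.830.

n = 1.83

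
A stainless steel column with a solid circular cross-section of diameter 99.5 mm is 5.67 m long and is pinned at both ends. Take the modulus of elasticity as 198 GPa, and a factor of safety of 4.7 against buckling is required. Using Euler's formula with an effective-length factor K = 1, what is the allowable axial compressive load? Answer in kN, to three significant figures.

I = πd⁴/64 = π×99.5⁴/64 = 4.811×10^6 mm⁴.
Effective length L_e = KL = 1×5.67 m = 5670 mm.
Euler critical load P_cr = π²EI/L_e² = π²×198000×4.811×10^6/5670² = 292500 N.
P_allow = P_cr/n = 292500/4.7 = 62220 N.

P_allow = 62.2 kN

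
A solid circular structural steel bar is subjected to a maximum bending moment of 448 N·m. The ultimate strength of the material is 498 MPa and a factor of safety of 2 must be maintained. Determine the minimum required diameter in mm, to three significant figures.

σ_allow = 498/2 = 249.0 MPa.
For a solid circular section σ = 32M/(πd³), so d³ = 32M/(π σ_allow) = 32×448000/(π×249.0) = 18330 mm³.
d = 26.36 mm.

d = 26.4 mm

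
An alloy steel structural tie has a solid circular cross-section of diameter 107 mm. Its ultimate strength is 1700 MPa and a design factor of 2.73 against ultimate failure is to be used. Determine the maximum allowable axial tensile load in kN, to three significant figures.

F_allow = 5600 kN

σ_allow = 1700/2.73 = 622.7 MPa.
A = πd²/4 = π×107²/4 = 8992 mm².
F_allow = σ_allow × A = 622.7×8992 = 5.599×10^6 N.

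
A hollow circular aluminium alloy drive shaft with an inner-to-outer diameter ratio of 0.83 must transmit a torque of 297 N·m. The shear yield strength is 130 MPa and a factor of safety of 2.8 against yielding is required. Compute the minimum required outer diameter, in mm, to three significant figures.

d_o = 39.6 mm

τ_allow = 130/2.8 = 46.43 MPa.
For a hollow shaft τ = 16T/[πd_o³(1−k⁴)] with k = 0.83, so 1−k⁴ = 0.5254.
d_o³ = 16T/[π τ_allow (1−k⁴)] = 16×297000/(π×46.43×0.5254) = 62010 mm³.
d_o = 39.58 mm.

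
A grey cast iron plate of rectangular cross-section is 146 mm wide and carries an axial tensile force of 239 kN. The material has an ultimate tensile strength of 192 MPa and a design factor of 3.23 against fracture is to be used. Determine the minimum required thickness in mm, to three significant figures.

σ_allow = 192/3.23 = 59.44 MPa.
Required area A = F/σ_allow = 239000/59.44 = 4021 mm².
t = A/w = 4021/146 = 27.54 mm.

t = 27.5 mm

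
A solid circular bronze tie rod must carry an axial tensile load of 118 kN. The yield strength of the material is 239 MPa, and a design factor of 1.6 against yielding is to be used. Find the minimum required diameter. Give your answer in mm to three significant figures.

d = 31.7 mm

Allowable stress σ_allow = 239/1.6 = 149.4 MPa.
Required area A = F/σ_allow = 118000/149.4 = 790.0 mm².
A = πd²/4 → d = √(4A/π) = 31.71 mm.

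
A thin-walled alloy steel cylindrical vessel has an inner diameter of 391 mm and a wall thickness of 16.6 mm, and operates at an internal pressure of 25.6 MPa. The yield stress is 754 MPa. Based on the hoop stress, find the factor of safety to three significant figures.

n = 2.50

σ_h = pD/(2t) = 25.6×391/(2×16.6) = 301.5 MPa.
n = 754/301.5 = 2.501.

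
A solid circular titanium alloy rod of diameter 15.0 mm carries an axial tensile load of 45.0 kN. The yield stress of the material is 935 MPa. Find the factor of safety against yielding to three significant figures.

n = 3.67

A = πd²/4 = 176.7 mm².
σ = F/A = 45000/176.7 = 254.6 MPa.
n = 935/254.6 = 3.672.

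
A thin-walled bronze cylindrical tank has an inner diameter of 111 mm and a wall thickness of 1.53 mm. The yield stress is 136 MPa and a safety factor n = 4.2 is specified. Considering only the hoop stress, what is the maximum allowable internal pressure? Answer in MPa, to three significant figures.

p_allow = 0.893 MPa

σ_allow = 136/4.2 = 32.38 MPa.
σ_h = pD/(2t) → p_allow = 2σ_allow t/D = 2×32.38×1.53/111 = 0.8927 MPa.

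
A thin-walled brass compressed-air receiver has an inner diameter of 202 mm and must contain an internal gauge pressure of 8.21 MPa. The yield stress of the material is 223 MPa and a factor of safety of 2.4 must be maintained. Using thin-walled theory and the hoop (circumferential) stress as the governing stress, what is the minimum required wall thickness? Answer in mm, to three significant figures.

σ_allow = 223/2.4 = 92.92 MPa.
Hoop stress σ_h = pD/(2t), so t = pD/(2σ_allow) = 8.21×202/(2×92.92) = 8.924 mm.

t = 8.92 mm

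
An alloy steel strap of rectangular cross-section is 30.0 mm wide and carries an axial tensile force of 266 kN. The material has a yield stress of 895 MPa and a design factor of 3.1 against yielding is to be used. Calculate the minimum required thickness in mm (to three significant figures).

t = 30.7 mm

σ_allow = 895/3.1 = 288.7 MPa.
Required area A = F/σ_allow = 266000/288.7 = 921.3 mm².
t = A/w = 921.3/30.0 = 30.71 mm.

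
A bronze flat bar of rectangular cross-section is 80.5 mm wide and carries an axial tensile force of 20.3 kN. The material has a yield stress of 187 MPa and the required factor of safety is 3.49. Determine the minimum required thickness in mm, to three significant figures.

t = 4.71 mm

σ_allow = 187/3.49 = 53.58 MPa.
Required area A = F/σ_allow = 20300/53.58 = 378.9 mm².
t = A/w = 378.9/80.5 = 4.706 mm.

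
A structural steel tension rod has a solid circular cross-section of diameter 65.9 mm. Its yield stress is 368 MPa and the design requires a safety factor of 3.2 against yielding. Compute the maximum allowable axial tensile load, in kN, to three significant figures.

F_allow = 392 kN

σ_allow = 368/3.2 = 115.0 MPa.
A = πd²/4 = π×65.9²/4 = 3411 mm².
F_allow = σ_allow × A = 115.0×3411 = 392200 N.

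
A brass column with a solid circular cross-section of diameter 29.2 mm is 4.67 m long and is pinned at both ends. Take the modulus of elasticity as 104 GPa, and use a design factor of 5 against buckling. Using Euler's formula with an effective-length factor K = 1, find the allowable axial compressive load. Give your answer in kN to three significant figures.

P_allow = 0.336 kN

I = πd⁴/64 = π×29.2⁴/64 = 35690 mm⁴.
Effective length L_e = KL = 1×4.67 m = 4670 mm.
Euler critical load P_cr = π²EI/L_e² = π²×104000×35690/4670² = 1680 N.
P_allow = P_cr/n = 1680/5 = 335.9 N.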